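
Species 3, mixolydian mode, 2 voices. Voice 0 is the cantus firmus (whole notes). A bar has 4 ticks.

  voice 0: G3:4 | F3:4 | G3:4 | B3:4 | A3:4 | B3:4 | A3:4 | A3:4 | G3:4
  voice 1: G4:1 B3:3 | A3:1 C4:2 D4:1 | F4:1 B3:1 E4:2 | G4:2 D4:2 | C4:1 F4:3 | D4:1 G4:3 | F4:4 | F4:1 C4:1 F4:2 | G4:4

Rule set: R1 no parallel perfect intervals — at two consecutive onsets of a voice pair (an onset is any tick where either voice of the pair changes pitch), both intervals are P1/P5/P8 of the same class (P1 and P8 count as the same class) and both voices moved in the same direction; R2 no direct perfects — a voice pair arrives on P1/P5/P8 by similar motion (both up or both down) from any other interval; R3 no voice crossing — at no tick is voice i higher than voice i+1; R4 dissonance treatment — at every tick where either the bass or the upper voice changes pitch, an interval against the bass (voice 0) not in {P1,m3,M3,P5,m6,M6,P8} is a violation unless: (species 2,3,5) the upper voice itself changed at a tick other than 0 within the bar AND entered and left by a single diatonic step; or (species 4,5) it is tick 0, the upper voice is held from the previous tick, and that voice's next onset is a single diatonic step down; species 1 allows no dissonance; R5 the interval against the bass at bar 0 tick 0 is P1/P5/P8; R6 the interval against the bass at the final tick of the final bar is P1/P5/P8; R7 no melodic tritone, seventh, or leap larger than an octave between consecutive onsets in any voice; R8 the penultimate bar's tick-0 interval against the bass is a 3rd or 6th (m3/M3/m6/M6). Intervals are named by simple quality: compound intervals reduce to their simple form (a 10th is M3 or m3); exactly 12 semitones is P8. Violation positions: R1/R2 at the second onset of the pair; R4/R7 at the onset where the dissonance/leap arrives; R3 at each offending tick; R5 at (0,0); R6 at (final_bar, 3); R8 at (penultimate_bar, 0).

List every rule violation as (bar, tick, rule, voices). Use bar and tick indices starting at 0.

(2, 0, R4, (0, 1))
(2, 1, R7, (1,))

bar 0: v0=G3 v1=G4 downbeat P8
bar 1: v0=F3 v1=A3 downbeat M3
bar 2: v0=G3 v1=F4 downbeat m7
bar 3: v0=B3 v1=G4 downbeat m6
bar 4: v0=A3 v1=C4 downbeat m3
bar 5: v0=B3 v1=D4 downbeat m3
bar 6: v0=A3 v1=F4 downbeat m6
bar 7: v0=A3 v1=F4 downbeat m6
bar 8: v0=G3 v1=G4 downbeat P8
  -> R4 @ bar 2 tick 0 v(0, 1): G3/F4 m7 untreated
  -> R7 @ bar 2 tick 1 v(1,): F4->B3 leap 6st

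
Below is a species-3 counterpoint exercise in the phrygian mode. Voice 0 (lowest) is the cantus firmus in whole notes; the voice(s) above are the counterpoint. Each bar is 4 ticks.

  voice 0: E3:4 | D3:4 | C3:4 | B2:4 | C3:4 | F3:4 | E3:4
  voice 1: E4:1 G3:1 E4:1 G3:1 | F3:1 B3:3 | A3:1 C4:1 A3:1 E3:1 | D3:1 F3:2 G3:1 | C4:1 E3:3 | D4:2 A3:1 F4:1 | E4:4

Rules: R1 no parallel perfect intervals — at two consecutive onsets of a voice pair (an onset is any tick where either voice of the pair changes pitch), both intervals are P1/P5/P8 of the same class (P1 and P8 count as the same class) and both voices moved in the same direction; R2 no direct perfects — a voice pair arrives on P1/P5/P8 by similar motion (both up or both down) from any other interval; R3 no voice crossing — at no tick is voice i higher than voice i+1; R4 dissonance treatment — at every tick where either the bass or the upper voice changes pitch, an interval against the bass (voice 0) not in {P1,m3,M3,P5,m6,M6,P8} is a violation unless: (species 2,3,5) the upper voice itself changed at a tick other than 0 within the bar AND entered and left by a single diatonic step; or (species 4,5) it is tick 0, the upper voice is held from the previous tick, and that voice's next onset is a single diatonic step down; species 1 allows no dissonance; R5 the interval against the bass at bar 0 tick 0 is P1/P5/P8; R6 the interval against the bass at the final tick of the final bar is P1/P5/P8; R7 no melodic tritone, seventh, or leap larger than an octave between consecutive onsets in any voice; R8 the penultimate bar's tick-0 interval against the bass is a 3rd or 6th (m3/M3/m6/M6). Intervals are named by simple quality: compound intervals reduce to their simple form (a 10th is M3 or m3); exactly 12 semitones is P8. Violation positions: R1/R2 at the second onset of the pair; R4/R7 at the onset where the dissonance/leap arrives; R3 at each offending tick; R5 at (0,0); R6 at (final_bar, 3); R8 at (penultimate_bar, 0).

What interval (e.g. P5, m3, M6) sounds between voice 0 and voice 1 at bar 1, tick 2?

M6

voice 0=D3 voice 1=B3 -> M6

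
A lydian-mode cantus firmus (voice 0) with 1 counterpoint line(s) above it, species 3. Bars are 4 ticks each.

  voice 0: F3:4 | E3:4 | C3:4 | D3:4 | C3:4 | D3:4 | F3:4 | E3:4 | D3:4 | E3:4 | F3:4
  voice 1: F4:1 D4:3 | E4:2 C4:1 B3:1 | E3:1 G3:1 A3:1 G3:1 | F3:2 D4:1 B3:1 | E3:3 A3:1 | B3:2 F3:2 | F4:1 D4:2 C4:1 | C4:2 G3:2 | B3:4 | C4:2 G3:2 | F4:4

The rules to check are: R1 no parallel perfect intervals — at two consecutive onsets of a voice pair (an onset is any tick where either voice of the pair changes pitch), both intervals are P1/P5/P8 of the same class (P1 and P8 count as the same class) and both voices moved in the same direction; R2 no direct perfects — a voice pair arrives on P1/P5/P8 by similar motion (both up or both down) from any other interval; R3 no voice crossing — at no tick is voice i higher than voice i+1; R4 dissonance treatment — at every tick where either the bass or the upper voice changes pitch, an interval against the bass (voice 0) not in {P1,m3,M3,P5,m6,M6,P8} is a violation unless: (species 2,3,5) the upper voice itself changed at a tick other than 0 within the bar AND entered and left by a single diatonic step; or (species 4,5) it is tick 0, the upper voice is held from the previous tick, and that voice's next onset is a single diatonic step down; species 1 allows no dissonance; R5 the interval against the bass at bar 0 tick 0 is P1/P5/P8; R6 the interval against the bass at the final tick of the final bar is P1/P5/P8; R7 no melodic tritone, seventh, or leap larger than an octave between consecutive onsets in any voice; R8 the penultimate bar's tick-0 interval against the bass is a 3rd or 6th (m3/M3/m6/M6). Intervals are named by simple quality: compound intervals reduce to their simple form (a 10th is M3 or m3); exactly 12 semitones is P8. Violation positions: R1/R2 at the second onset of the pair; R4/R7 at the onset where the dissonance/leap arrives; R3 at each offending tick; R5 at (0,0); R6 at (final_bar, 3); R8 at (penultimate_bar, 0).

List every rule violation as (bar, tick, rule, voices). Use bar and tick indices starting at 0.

(5, 2, R7, (1,))
(6, 0, R2, (0, 1))
(10, 0, R2, (0, 1))
(10, 0, R7, (1,))

bar 0: v0=F3 v1=F4 downbeat P8
bar 1: v0=E3 v1=E4 downbeat P8
bar 2: v0=C3 v1=E3 downbeat M3
bar 3: v0=D3 v1=F3 downbeat m3
bar 4: v0=C3 v1=E3 downbeat M3
bar 5: v0=D3 v1=B3 downbeat M6
bar 6: v0=F3 v1=F4 downbeat P8
bar 7: v0=E3 v1=C4 downbeat m6
bar 8: v0=D3 v1=B3 downbeat M6
bar 9: v0=E3 v1=C4 downbeat m6
bar 10: v0=F3 v1=F4 downbeat P8
  -> R7 @ bar 5 tick 2 v(1,): B3->F3 leap 6st
  -> R2 @ bar 6 tick 0 v(0, 1): D3/F3 m3 -> F3/F4 P8 similar
  -> R2 @ bar 10 tick 0 v(0, 1): E3/G3 m3 -> F3/F4 P8 similar
  -> R7 @ bar 10 tick 0 v(1,): G3->F4 leap 10st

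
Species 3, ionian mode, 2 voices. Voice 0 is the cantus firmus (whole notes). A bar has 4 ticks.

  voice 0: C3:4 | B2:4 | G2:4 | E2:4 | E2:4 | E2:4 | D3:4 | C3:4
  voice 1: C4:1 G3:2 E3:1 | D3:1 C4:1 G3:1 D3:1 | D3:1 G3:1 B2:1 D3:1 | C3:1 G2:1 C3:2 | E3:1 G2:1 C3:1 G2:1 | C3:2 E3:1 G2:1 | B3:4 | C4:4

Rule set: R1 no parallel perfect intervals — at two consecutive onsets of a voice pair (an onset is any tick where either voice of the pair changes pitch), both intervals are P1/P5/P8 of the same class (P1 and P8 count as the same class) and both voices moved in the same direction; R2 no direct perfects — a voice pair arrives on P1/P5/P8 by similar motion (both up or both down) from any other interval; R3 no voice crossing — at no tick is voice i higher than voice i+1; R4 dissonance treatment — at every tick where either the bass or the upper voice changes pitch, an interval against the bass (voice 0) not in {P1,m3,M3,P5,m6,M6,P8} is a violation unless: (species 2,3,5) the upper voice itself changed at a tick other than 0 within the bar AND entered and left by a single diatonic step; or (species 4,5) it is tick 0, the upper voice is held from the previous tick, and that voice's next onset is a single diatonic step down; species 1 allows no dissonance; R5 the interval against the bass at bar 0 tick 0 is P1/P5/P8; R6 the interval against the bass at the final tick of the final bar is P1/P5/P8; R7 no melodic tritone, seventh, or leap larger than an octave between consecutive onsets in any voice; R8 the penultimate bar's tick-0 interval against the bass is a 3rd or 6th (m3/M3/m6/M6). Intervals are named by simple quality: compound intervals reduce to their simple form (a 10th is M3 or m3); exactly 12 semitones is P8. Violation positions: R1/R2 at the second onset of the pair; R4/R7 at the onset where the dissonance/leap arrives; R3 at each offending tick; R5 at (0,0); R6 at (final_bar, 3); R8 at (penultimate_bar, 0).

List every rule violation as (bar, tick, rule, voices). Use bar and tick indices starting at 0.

bar 0: v0=C3 v1=C4 downbeat P8
bar 1: v0=B2 v1=D3 downbeat m3
bar 2: v0=G2 v1=D3 downbeat P5
bar 3: v0=E2 v1=C3 downbeat m6
bar 4: v0=E2 v1=E3 downbeat P8
bar 5: v0=E2 v1=C3 downbeat m6
bar 6: v0=D3 v1=B3 downbeat M6
bar 7: v0=C3 v1=C4 downbeat P8
  -> R4 @ bar 1 tick 1 v(0, 1): B2/C4 m2 untreated
  -> R7 @ bar 1 tick 1 v(1,): D3->C4 leap 10st
  -> R7 @ bar 6 tick 0 v(0,): E2->D3 leap 10st
  -> R7 @ bar 6 tick 0 v(1,): G2->B3 leap 16st

(1, 1, R4, (0, 1))
(1, 1, R7, (1,))
(6, 0, R7, (0,))
(6, 0, R7, (1,))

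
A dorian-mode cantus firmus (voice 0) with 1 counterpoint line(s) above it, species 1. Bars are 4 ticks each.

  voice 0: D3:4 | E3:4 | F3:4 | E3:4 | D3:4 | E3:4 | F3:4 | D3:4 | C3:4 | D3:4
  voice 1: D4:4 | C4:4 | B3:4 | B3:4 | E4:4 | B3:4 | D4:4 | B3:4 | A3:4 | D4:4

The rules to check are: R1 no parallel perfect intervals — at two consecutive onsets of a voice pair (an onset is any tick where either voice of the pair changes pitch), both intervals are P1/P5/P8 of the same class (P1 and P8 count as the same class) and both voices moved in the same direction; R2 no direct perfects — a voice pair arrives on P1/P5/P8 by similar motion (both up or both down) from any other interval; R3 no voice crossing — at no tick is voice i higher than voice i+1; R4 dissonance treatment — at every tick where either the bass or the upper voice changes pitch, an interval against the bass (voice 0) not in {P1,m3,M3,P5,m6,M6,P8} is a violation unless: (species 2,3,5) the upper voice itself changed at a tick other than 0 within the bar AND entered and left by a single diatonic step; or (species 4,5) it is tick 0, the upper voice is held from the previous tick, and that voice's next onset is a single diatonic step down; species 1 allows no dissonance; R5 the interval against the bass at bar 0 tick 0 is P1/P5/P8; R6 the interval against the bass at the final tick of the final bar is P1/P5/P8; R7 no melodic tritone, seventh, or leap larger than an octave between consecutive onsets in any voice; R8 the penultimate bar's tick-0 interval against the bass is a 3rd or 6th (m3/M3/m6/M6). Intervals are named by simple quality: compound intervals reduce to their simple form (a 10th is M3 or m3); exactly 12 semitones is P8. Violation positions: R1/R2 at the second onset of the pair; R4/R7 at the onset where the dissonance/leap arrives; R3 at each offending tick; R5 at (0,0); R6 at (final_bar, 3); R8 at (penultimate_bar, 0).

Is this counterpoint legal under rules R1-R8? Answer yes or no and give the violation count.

No (3 violations)

bar 0: v0=D3 v1=D4 (P8)
bar 1: v0=E3 v1=C4 (m6)
bar 2: v0=F3 v1=B3 (TT)
bar 3: v0=E3 v1=B3 (P5)
bar 4: v0=D3 v1=E4 (M2)
bar 5: v0=E3 v1=B3 (P5)
bar 6: v0=F3 v1=D4 (M6)
bar 7: v0=D3 v1=B3 (M6)
bar 8: v0=C3 v1=A3 (M6)
bar 9: v0=D3 v1=D4 (P8)
  R4 @ bar2.0: F3/B3 TT untreated
  R4 @ bar4.0: D3/E4 M2 untreated
  R2 @ bar9.0: C3/A3 M6 -> D3/D4 P8 similar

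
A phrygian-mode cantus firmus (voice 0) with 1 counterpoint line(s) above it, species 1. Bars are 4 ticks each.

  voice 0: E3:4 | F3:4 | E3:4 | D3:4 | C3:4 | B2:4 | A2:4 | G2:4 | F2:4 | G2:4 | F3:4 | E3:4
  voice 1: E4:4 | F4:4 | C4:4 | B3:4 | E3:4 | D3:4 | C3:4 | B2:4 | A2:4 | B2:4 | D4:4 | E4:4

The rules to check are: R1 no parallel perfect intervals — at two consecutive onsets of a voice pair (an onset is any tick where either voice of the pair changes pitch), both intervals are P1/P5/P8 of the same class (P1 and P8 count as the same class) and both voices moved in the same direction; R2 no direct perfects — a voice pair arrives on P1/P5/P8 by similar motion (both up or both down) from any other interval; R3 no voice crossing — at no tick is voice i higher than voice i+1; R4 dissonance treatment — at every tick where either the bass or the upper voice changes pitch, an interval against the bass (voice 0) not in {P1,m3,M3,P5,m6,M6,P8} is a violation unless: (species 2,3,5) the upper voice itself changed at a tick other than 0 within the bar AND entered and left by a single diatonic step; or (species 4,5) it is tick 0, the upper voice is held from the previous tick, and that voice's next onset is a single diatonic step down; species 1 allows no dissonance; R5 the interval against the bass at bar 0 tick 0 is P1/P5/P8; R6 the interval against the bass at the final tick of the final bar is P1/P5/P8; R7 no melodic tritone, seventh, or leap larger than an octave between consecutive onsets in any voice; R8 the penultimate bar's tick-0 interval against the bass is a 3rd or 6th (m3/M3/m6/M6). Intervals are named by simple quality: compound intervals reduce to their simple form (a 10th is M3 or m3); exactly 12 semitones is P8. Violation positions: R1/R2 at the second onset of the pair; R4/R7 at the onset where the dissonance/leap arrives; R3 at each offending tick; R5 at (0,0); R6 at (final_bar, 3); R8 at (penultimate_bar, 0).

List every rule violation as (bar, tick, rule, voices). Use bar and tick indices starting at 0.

bar 0: v0=E3 v1=E4 downbeat P8
bar 1: v0=F3 v1=F4 downbeat P8
bar 2: v0=E3 v1=C4 downbeat m6
bar 3: v0=D3 v1=B3 downbeat M6
bar 4: v0=C3 v1=E3 downbeat M3
bar 5: v0=B2 v1=D3 downbeat m3
bar 6: v0=A2 v1=C3 downbeat m3
bar 7: v0=G2 v1=B2 downbeat M3
bar 8: v0=F2 v1=A2 downbeat M3
bar 9: v0=G2 v1=B2 downbeat M3
bar 10: v0=F3 v1=D4 downbeat M6
bar 11: v0=E3 v1=E4 downbeat P8
  -> R1 @ bar 1 tick 0 v(0, 1): E3/E4 P8 -> F3/F4 P8 similar
  -> R7 @ bar 10 tick 0 v(0,): G2->F3 leap 10st
  -> R7 @ bar 10 tick 0 v(1,): B2->D4 leap 15st

(1, 0, R1, (0, 1))
(10, 0, R7, (0,))
(10, 0, R7, (1,))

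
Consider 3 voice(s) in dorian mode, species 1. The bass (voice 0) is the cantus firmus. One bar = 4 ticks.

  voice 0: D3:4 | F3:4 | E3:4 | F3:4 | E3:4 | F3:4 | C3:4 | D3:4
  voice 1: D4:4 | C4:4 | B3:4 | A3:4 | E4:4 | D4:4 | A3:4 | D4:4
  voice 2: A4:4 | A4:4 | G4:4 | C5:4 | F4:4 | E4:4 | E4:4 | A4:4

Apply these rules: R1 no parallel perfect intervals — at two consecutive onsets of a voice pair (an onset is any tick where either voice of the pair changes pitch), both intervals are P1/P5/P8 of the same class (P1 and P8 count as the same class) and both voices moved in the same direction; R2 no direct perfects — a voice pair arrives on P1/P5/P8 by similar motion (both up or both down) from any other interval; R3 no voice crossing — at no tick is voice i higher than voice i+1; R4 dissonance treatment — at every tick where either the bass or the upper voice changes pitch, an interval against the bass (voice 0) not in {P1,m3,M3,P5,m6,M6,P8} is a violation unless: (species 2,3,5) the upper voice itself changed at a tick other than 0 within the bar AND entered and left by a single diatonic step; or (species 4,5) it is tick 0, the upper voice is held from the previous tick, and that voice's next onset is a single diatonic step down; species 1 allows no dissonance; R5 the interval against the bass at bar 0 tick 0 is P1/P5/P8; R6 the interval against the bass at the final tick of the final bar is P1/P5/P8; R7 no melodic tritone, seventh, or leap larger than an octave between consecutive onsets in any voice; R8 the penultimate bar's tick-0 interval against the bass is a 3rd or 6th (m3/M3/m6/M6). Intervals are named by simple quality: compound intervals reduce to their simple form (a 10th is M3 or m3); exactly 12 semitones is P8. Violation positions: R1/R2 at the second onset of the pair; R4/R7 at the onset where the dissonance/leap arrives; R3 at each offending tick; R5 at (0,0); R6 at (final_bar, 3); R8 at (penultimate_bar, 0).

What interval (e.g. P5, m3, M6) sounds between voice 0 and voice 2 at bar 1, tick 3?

M3

voice 0=F3 voice 2=A4 -> M3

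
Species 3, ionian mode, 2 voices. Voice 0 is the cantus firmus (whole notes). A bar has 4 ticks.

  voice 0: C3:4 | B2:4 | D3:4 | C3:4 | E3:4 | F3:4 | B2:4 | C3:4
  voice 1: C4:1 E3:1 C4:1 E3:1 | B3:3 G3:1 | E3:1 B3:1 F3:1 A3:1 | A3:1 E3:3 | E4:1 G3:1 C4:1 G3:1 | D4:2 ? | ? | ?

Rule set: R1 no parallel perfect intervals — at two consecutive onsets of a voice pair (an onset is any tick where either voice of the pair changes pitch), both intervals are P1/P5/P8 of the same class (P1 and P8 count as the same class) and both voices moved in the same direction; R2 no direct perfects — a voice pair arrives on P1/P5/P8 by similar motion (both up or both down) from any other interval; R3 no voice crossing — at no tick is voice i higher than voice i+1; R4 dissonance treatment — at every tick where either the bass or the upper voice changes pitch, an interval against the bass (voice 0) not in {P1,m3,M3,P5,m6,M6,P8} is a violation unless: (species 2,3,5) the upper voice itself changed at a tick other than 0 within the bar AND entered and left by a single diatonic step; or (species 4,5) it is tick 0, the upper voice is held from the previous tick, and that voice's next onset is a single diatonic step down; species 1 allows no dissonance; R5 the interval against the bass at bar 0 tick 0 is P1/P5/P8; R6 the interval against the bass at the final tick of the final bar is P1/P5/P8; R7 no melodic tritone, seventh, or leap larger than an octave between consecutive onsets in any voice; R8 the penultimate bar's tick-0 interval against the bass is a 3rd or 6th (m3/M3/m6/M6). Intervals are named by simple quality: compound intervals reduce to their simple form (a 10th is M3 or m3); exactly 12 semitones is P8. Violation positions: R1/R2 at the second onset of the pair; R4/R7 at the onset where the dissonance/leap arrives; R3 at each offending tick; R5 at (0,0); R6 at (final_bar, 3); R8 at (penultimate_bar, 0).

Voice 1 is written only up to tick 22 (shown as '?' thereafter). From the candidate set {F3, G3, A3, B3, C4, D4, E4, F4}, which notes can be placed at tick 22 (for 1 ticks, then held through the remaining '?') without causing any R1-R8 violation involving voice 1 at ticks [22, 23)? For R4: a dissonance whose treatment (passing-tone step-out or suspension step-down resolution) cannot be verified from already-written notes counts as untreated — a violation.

F3: legal
G3: violates R4
A3: legal
B3: violates R4
C4: legal
D4: legal
E4: violates R4
F4: legal

{A3, C4, D4, F3, F4}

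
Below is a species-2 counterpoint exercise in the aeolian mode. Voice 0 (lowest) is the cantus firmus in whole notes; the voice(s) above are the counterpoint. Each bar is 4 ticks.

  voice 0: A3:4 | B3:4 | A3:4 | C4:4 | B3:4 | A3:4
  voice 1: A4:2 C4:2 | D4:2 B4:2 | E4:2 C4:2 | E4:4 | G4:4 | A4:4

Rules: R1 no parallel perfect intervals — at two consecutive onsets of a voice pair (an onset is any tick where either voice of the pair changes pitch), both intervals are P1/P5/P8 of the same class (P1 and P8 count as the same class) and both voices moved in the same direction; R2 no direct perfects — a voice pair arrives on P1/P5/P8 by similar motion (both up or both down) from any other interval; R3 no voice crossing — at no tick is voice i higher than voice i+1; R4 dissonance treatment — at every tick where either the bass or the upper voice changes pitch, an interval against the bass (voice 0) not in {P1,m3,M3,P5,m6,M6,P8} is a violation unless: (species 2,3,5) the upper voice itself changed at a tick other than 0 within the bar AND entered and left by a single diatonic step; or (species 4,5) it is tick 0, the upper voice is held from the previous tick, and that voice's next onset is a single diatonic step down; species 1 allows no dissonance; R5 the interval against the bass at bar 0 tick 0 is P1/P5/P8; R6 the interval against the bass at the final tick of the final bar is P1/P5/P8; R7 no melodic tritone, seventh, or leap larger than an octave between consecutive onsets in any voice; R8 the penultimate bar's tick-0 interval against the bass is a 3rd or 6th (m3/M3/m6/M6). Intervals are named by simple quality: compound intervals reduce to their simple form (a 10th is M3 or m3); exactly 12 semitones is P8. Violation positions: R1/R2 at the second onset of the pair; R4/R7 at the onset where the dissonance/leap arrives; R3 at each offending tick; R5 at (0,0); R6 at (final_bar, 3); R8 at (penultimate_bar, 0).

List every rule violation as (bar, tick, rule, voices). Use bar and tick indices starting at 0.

(2, 0, R2, (0, 1))

bar 0: v0=A3 v1=A4 downbeat P8
bar 1: v0=B3 v1=D4 downbeat m3
bar 2: v0=A3 v1=E4 downbeat P5
bar 3: v0=C4 v1=E4 downbeat M3
bar 4: v0=B3 v1=G4 downbeat m6
bar 5: v0=A3 v1=A4 downbeat P8
  -> R2 @ bar 2 tick 0 v(0, 1): B3/B4 P8 -> A3/E4 P5 similar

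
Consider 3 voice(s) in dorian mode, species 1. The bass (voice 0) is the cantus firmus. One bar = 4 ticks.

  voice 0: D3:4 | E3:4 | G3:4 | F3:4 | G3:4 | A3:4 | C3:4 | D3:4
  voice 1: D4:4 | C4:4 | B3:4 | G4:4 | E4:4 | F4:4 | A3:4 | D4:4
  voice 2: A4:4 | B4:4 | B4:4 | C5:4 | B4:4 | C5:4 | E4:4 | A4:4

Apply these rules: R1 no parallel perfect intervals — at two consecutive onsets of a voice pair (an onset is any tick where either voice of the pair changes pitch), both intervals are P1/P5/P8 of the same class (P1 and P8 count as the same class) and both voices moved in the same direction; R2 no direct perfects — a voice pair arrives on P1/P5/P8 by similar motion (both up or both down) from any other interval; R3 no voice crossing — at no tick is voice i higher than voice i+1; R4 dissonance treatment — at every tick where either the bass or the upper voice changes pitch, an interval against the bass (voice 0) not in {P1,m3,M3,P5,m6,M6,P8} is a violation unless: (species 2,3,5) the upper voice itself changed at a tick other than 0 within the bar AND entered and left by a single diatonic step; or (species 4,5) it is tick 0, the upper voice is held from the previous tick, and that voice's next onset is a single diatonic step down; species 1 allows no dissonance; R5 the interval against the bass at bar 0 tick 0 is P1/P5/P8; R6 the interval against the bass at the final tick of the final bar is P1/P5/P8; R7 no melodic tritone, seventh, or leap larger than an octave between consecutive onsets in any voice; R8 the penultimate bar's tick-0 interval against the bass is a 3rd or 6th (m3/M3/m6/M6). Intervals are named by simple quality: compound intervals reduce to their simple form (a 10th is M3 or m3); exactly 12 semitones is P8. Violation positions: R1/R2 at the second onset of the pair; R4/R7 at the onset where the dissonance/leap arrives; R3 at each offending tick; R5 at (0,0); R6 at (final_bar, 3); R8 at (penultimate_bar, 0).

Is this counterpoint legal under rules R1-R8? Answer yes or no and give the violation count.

bar 0: v0=D3 v1=D4 v2=A4 (P5)
bar 1: v0=E3 v1=C4 v2=B4 (P5)
bar 2: v0=G3 v1=B3 v2=B4 (M3)
bar 3: v0=F3 v1=G4 v2=C5 (P5)
bar 4: v0=G3 v1=E4 v2=B4 (M3)
bar 5: v0=A3 v1=F4 v2=C5 (m3)
bar 6: v0=C3 v1=A3 v2=E4 (M3)
bar 7: v0=D3 v1=D4 v2=A4 (P5)
  R1 @ bar1.0: D3/A4 P5 -> E3/B4 P5 similar
  R4 @ bar3.0: F3/G4 M2 untreated
  R2 @ bar4.0: G4/C5 P4 -> E4/B4 P5 similar
  R1 @ bar5.0: E4/B4 P5 -> F4/C5 P5 similar
  R1 @ bar6.0: F4/C5 P5 -> A3/E4 P5 similar
  R1 @ bar7.0: A3/E4 P5 -> D4/A4 P5 similar
  R2 @ bar7.0: C3/A3 M6 -> D3/D4 P8 similar
  R2 @ bar7.0: C3/E4 M3 -> D3/A4 P5 similar

No (8 violations)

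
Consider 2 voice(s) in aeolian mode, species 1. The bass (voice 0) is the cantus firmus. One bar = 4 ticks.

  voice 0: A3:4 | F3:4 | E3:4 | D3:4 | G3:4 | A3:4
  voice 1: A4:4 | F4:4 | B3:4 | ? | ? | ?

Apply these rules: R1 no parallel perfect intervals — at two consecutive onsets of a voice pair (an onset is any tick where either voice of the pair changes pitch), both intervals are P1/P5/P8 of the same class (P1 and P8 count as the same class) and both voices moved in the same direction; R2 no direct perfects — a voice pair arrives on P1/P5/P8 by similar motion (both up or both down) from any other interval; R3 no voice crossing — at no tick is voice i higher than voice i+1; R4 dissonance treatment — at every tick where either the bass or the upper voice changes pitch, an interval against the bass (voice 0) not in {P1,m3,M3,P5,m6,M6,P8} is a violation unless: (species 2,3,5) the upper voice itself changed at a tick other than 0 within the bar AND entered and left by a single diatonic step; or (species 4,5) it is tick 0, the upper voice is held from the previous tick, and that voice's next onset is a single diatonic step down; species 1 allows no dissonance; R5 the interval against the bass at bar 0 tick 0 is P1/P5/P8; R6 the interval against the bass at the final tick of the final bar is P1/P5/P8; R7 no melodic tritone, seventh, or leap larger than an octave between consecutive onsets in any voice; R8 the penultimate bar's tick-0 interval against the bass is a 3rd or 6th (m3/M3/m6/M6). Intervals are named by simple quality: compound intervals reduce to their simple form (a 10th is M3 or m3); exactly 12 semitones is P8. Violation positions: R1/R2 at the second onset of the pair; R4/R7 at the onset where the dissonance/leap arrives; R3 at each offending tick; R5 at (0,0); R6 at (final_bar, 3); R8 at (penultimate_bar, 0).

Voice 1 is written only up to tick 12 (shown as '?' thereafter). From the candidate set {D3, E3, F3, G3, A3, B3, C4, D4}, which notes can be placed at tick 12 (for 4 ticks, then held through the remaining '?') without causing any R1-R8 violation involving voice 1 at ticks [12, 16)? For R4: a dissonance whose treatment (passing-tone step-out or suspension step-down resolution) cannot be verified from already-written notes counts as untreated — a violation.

D3: violates R2
E3: violates R4
F3: violates R7
G3: violates R4
A3: violates R1
B3: legal
C4: violates R4
D4: legal

{B3, D4}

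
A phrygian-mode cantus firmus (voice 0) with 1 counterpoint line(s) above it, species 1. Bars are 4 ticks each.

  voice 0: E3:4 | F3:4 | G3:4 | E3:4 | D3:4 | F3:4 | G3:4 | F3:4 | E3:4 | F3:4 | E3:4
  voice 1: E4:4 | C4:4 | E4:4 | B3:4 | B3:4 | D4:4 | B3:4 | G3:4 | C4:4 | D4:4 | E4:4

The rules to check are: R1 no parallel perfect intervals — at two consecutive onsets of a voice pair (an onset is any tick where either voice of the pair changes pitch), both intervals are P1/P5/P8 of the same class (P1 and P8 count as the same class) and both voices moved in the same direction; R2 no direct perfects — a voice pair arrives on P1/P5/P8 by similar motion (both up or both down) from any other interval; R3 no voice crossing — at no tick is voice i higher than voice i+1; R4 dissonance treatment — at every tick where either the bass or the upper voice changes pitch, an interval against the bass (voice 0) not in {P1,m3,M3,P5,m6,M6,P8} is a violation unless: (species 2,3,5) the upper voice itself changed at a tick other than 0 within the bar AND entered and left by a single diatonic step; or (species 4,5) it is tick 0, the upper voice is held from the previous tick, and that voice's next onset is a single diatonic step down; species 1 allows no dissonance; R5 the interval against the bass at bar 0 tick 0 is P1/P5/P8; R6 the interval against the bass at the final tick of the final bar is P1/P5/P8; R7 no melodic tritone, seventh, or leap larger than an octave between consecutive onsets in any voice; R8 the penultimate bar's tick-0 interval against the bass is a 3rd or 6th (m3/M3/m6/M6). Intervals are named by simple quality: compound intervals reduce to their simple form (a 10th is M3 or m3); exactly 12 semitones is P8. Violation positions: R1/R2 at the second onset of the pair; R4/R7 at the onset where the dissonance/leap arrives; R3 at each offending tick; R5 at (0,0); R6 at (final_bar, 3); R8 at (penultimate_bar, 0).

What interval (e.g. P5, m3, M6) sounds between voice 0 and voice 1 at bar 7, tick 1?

M2

voice 0=F3 voice 1=G3 -> M2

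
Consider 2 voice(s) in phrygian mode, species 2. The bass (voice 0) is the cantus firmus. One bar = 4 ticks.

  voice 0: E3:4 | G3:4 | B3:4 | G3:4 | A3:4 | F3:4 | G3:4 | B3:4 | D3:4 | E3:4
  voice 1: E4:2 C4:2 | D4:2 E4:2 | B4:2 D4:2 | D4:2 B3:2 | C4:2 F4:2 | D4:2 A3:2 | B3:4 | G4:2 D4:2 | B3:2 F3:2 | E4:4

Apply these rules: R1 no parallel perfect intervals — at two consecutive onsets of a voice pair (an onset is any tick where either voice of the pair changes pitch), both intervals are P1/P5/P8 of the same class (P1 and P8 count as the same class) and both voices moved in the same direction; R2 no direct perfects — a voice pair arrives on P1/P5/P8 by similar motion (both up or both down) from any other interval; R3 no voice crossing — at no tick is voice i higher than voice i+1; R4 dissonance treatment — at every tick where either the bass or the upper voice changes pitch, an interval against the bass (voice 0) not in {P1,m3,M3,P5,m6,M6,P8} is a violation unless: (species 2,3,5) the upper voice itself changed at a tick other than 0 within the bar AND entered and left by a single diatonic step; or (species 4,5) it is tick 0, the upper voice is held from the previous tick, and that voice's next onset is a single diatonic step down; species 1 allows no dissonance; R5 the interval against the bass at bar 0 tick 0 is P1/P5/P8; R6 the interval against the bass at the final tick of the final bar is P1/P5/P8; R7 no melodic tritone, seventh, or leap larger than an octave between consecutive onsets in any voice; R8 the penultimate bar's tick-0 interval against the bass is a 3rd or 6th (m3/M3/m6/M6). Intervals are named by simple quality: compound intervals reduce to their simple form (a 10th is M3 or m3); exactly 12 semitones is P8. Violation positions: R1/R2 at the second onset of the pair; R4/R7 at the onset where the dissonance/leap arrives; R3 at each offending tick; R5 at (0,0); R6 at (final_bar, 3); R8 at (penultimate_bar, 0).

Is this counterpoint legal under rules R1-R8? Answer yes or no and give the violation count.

No (5 violations)

bar 0: v0=E3 v1=E4 (P8)
bar 1: v0=G3 v1=D4 (P5)
bar 2: v0=B3 v1=B4 (P8)
bar 3: v0=G3 v1=D4 (P5)
bar 4: v0=A3 v1=C4 (m3)
bar 5: v0=F3 v1=D4 (M6)
bar 6: v0=G3 v1=B3 (M3)
bar 7: v0=B3 v1=G4 (m6)
bar 8: v0=D3 v1=B3 (M6)
bar 9: v0=E3 v1=E4 (P8)
  R2 @ bar1.0: E3/C4 m6 -> G3/D4 P5 similar
  R2 @ bar2.0: G3/E4 M6 -> B3/B4 P8 similar
  R7 @ bar8.2: B3->F3 leap 6st
  R2 @ bar9.0: D3/F3 m3 -> E3/E4 P8 similar
  R7 @ bar9.0: F3->E4 leap 11st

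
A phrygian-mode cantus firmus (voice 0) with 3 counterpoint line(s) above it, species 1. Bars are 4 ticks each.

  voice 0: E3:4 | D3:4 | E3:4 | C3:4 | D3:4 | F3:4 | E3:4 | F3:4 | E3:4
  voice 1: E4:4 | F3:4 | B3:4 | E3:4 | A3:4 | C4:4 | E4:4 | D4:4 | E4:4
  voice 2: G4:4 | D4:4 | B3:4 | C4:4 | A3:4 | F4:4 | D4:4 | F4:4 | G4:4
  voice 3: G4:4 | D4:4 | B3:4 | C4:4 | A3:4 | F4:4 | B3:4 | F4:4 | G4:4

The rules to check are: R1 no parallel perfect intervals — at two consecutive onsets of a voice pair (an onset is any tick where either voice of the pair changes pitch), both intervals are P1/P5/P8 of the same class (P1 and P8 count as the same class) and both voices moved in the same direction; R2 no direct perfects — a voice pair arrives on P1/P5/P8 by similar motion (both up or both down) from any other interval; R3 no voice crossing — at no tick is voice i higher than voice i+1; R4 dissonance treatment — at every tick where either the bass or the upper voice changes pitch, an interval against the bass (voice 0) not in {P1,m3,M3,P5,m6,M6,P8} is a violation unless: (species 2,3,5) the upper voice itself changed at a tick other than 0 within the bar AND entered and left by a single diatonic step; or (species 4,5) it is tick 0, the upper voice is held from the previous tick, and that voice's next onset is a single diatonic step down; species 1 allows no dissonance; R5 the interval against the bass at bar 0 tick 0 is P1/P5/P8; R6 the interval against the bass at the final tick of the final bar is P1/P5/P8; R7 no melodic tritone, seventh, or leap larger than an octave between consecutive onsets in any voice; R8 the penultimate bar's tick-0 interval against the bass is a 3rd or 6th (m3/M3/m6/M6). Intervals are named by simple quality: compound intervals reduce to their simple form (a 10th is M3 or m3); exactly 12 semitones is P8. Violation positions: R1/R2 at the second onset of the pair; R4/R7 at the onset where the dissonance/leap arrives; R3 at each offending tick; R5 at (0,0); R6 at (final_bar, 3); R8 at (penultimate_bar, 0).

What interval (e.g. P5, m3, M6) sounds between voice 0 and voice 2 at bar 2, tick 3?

voice 0=E3 voice 2=B3 -> P5

P5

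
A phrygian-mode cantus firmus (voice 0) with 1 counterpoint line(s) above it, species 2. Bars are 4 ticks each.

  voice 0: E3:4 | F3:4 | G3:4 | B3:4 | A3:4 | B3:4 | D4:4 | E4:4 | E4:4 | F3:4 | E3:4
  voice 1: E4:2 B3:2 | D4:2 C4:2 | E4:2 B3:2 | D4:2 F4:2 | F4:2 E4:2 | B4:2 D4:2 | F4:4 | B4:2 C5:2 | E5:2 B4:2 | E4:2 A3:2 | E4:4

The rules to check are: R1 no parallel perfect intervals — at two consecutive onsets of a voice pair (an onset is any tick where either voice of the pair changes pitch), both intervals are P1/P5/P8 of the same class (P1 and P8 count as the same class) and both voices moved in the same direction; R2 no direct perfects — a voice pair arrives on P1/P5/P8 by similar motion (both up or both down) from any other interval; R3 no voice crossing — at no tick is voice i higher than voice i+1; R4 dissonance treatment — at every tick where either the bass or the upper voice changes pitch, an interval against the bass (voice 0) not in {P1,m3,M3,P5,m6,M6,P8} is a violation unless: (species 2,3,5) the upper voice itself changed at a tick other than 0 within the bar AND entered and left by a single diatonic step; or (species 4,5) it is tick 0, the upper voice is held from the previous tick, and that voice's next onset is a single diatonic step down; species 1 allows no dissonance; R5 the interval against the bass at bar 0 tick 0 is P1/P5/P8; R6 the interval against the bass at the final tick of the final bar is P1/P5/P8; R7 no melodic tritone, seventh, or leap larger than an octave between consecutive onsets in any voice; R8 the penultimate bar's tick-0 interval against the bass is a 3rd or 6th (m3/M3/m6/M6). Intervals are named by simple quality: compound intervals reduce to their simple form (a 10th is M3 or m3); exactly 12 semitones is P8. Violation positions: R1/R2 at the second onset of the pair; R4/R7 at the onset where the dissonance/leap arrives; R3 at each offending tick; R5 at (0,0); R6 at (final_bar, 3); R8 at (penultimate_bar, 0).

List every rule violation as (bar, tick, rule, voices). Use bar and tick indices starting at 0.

bar 0: v0=E3 v1=E4 downbeat P8
bar 1: v0=F3 v1=D4 downbeat M6
bar 2: v0=G3 v1=E4 downbeat M6
bar 3: v0=B3 v1=D4 downbeat m3
bar 4: v0=A3 v1=F4 downbeat m6
bar 5: v0=B3 v1=B4 downbeat P8
bar 6: v0=D4 v1=F4 downbeat m3
bar 7: v0=E4 v1=B4 downbeat P5
bar 8: v0=E4 v1=E5 downbeat P8
bar 9: v0=F3 v1=E4 downbeat M7
bar 10: v0=E3 v1=E4 downbeat P8
  -> R4 @ bar 3 tick 2 v(0, 1): B3/F4 TT untreated
  -> R2 @ bar 5 tick 0 v(0, 1): A3/E4 P5 -> B3/B4 P8 similar
  -> R2 @ bar 7 tick 0 v(0, 1): D4/F4 m3 -> E4/B4 P5 similar
  -> R7 @ bar 7 tick 0 v(1,): F4->B4 leap 6st
  -> R4 @ bar 9 tick 0 v(0, 1): F3/E4 M7 untreated
  -> R7 @ bar 9 tick 0 v(0,): E4->F3 leap 11st
  -> R8 @ bar 9 tick 0 v(0, 1): penult M7 not 3rd/6th

(3, 2, R4, (0, 1))
(5, 0, R2, (0, 1))
(7, 0, R2, (0, 1))
(7, 0, R7, (1,))
(9, 0, R4, (0, 1))
(9, 0, R7, (0,))
(9, 0, R8, (0, 1))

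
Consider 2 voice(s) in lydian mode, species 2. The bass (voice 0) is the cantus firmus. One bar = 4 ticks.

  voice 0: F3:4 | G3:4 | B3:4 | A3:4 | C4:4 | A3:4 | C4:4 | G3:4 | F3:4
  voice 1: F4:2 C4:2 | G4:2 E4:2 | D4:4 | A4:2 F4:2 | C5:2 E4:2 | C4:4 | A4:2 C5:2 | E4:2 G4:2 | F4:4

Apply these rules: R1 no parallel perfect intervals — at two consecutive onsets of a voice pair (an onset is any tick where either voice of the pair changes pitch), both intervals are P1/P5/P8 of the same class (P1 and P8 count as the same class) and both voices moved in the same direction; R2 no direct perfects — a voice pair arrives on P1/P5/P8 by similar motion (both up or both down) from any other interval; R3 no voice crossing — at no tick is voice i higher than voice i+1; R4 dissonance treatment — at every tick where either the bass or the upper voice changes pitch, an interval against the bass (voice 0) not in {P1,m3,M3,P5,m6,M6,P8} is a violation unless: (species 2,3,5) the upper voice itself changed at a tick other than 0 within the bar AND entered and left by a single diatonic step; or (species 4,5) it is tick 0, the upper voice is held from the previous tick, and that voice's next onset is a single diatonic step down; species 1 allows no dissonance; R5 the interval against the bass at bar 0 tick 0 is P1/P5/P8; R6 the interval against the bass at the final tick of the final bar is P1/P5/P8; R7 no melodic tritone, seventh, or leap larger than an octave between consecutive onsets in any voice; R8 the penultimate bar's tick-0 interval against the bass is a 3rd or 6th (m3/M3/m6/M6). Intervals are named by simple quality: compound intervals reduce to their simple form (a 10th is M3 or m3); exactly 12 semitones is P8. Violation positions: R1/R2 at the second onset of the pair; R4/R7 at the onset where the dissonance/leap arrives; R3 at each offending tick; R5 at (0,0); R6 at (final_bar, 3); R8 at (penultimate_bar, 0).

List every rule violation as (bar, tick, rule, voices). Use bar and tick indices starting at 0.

(1, 0, R2, (0, 1))
(4, 0, R2, (0, 1))
(8, 0, R1, (0, 1))

bar 0: v0=F3 v1=F4 downbeat P8
bar 1: v0=G3 v1=G4 downbeat P8
bar 2: v0=B3 v1=D4 downbeat m3
bar 3: v0=A3 v1=A4 downbeat P8
bar 4: v0=C4 v1=C5 downbeat P8
bar 5: v0=A3 v1=C4 downbeat m3
bar 6: v0=C4 v1=A4 downbeat M6
bar 7: v0=G3 v1=E4 downbeat M6
bar 8: v0=F3 v1=F4 downbeat P8
  -> R2 @ bar 1 tick 0 v(0, 1): F3/C4 P5 -> G3/G4 P8 similar
  -> R2 @ bar 4 tick 0 v(0, 1): A3/F4 m6 -> C4/C5 P8 similar
  -> R1 @ bar 8 tick 0 v(0, 1): G3/G4 P8 -> F3/F4 P8 similar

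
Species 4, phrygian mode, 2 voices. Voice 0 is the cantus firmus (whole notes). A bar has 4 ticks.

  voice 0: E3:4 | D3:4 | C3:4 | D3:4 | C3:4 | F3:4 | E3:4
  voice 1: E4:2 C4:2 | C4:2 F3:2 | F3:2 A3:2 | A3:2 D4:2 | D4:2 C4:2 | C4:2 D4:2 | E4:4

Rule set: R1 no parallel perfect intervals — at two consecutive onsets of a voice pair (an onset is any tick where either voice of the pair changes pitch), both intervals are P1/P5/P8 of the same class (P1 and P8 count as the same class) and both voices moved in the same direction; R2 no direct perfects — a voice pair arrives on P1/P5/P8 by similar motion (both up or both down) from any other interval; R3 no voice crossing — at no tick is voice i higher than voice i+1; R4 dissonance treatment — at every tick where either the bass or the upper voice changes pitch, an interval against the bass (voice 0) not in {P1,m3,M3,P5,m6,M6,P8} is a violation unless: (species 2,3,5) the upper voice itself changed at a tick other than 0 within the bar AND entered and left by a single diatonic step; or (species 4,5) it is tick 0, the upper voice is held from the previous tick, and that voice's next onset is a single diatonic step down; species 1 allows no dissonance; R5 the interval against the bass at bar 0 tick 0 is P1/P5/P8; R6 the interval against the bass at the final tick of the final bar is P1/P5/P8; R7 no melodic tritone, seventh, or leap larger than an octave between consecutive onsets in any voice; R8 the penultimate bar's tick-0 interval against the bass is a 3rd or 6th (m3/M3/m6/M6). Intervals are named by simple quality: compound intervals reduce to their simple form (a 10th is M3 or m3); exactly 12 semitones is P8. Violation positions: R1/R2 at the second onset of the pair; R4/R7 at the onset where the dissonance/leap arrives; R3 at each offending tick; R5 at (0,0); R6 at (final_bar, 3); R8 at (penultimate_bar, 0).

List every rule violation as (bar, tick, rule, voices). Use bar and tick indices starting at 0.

(1, 0, R4, (0, 1))
(2, 0, R4, (0, 1))
(5, 0, R8, (0, 1))

bar 0: v0=E3 v1=E4 downbeat P8
bar 1: v0=D3 v1=C4 downbeat m7
bar 2: v0=C3 v1=F3 downbeat P4
bar 3: v0=D3 v1=A3 downbeat P5
bar 4: v0=C3 v1=D4 downbeat M2
bar 5: v0=F3 v1=C4 downbeat P5
bar 6: v0=E3 v1=E4 downbeat P8
  -> R4 @ bar 1 tick 0 v(0, 1): D3/C4 m7 untreated
  -> R4 @ bar 2 tick 0 v(0, 1): C3/F3 P4 untreated
  -> R8 @ bar 5 tick 0 v(0, 1): penult P5 not 3rd/6th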